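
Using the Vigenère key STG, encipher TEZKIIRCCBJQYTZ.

LXFCBOJVITCWQMF

Repeat the key across the message: STGSTGSTGSTGSTG
T(19)+S(18): 37≡11 → L
E(4)+T(19): 23 → X
Z(25)+G(6): 31≡5 → F
K(10)+S(18): 28≡2 → C
I(8)+T(19): 27≡1 → B
I(8)+G(6): 14 → O
R(17)+S(18): 35≡9 → J
C(2)+T(19): 21 → V
C(2)+G(6): 8 → I
B(1)+S(18): 19 → T
J(9)+T(19): 28≡2 → C
Q(16)+G(6): 22 → W
Y(24)+S(18): 42≡16 → Q
T(19)+T(19): 38≡12 → M
Z(25)+G(6): 31≡5 → F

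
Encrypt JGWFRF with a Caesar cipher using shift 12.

VSIRDR

J(9): 9+12=21 → V
G(6): 6+12=18 → S
W(22): 22+12=34≡8 → I
F(5): 5+12=17 → R
R(17): 17+12=29≡3 → D
F(5): 5+12=17 → R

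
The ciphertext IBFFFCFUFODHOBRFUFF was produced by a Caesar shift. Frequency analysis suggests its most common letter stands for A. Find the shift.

5

The most frequent ciphertext letter is F (appears 8 times).
F is position 5; A is position 0.
Shift = 5.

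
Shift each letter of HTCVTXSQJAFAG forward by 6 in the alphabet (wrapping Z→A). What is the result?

NZIBZDYWPGLGM

H(7): 7+6=13 → N
T(19): 19+6=25 → Z
C(2): 2+6=8 → I
V(21): 21+6=27≡1 → B
T(19): 19+6=25 → Z
X(23): 23+6=29≡3 → D
S(18): 18+6=24 → Y
Q(16): 16+6=22 → W
J(9): 9+6=15 → P
A(0): 0+6=6 → G
F(5): 5+6=11 → L
A(0): 0+6=6 → G
G(6): 6+6=12 → M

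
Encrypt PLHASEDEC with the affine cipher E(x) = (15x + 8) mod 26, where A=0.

P(15): 15·15+8=233≡25 → Z
L(11): 15·11+8=173≡17 → R
H(7): 15·7+8=113≡9 → J
A(0): 15·0+8=8 → I
S(18): 15·18+8=278≡18 → S
E(4): 15·4+8=68≡16 → Q
D(3): 15·3+8=53≡1 → B
E(4): 15·4+8=68≡16 → Q
C(2): 15·2+8=38≡12 → M

ZRJISQBQM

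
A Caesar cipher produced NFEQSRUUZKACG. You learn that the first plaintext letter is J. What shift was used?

From the crib: N(13)−J(9)=4, so the shift is 4.

4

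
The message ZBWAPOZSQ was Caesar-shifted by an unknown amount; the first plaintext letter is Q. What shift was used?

9

From the crib: Z(25)−Q(16)=9, so the shift is 9.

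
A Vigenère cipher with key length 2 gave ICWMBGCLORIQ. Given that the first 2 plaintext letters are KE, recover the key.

YY

Subtract each crib letter from the matching ciphertext letter (mod 26):
I(8)−K(10)=-2≡24 → Y
C(2)−E(4)=-2≡24 → Y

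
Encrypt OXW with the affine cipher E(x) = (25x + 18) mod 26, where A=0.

O(14): 25·14+18=368≡4 → E
X(23): 25·23+18=593≡21 → V
W(22): 25·22+18=568≡22 → W

EVW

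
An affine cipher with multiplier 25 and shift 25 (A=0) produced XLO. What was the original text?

The inverse of 25 mod 26 is 25, since 25·25=625≡1. Apply D(y)=25·(y−25) mod 26:
X(23): 25·(23−25)=-50≡2 → C
L(11): 25·(11−25)=-350≡14 → O
O(14): 25·(14−25)=-275≡11 → L

COL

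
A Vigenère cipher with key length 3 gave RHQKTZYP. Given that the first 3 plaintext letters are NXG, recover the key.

Subtract each crib letter from the matching ciphertext letter (mod 26):
R(17)−N(13)=4 → E
H(7)−X(23)=-16≡10 → K
Q(16)−G(6)=10 → K

EKK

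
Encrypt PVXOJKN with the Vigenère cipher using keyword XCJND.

Repeat the key across the message: XCJNDXC
P(15)+X(23): 38≡12 → M
V(21)+C(2): 23 → X
X(23)+J(9): 32≡6 → G
O(14)+N(13): 27≡1 → B
J(9)+D(3): 12 → M
K(10)+X(23): 33≡7 → H
N(13)+C(2): 15 → P

MXGBMHP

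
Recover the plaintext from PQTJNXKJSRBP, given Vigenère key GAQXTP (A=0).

Repeat the key across the ciphertext: GAQXTPGAQXTP
P(15)−G(6): 9 → J
Q(16)−A(0): 16 → Q
T(19)−Q(16): 3 → D
J(9)−X(23): -14≡12 → M
N(13)−T(19): -6≡20 → U
X(23)−P(15): 8 → I
K(10)−G(6): 4 → E
J(9)−A(0): 9 → J
S(18)−Q(16): 2 → C
R(17)−X(23): -6≡20 → U
B(1)−T(19): -18≡8 → I
P(15)−P(15): 0 → A

JQDMUIEJCUIA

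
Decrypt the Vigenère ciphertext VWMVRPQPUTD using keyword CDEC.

TTITPMMNSQZ

Repeat the key across the ciphertext: CDECCDECCDE
V(21)−C(2): 19 → T
W(22)−D(3): 19 → T
M(12)−E(4): 8 → I
V(21)−C(2): 19 → T
R(17)−C(2): 15 → P
P(15)−D(3): 12 → M
Q(16)−E(4): 12 → M
P(15)−C(2): 13 → N
U(20)−C(2): 18 → S
T(19)−D(3): 16 → Q
D(3)−E(4): -1≡25 → Z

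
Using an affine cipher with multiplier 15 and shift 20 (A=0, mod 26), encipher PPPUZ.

P(15): 15·15+20=245≡11 → L
P(15): 15·15+20=245≡11 → L
P(15): 15·15+20=245≡11 → L
U(20): 15·20+20=320≡8 → I
Z(25): 15·25+20=395≡5 → F

LLLIF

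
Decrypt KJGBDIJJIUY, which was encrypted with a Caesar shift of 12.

K(10): 10−12=-2≡24 → Y
J(9): 9−12=-3≡23 → X
G(6): 6−12=-6≡20 → U
B(1): 1−12=-11≡15 → P
D(3): 3−12=-9≡17 → R
I(8): 8−12=-4≡22 → W
J(9): 9−12=-3≡23 → X
J(9): 9−12=-3≡23 → X
I(8): 8−12=-4≡22 → W
U(20): 20−12=8 → I
Y(24): 24−12=12 → M

YXUPRWXXWIM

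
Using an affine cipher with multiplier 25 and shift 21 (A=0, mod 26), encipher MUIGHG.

M(12): 25·12+21=321≡9 → J
U(20): 25·20+21=521≡1 → B
I(8): 25·8+21=221≡13 → N
G(6): 25·6+21=171≡15 → P
H(7): 25·7+21=196≡14 → O
G(6): 25·6+21=171≡15 → P

JBNPOP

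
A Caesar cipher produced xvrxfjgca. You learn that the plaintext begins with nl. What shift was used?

From the crib: x(23)−n(13)=10, so the shift is 10.

10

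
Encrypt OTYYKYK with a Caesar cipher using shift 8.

O(14): 14+8=22 → W
T(19): 19+8=27≡1 → B
Y(24): 24+8=32≡6 → G
Y(24): 24+8=32≡6 → G
K(10): 10+8=18 → S
Y(24): 24+8=32≡6 → G
K(10): 10+8=18 → S

WBGGSGS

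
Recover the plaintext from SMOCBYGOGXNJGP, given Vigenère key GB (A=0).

Repeat the key across the ciphertext: GBGBGBGBGBGBGB
S(18)−G(6): 12 → M
M(12)−B(1): 11 → L
O(14)−G(6): 8 → I
C(2)−B(1): 1 → B
B(1)−G(6): -5≡21 → V
Y(24)−B(1): 23 → X
G(6)−G(6): 0 → A
O(14)−B(1): 13 → N
G(6)−G(6): 0 → A
X(23)−B(1): 22 → W
N(13)−G(6): 7 → H
J(9)−B(1): 8 → I
G(6)−G(6): 0 → A
P(15)−B(1): 14 → O

MLIBVXANAWHIAO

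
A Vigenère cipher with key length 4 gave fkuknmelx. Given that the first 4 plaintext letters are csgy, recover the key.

dsom

Subtract each crib letter from the matching ciphertext letter (mod 26):
f(5)−c(2)=3 → d
k(10)−s(18)=-8≡18 → s
u(20)−g(6)=14 → o
k(10)−y(24)=-14≡12 → m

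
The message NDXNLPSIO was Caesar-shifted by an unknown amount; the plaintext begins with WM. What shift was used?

From the crib: N(13)−W(22)=-9≡17, so the shift is 17.

17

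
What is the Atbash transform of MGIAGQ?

NTRZTJ

M(12) → N(13)
G(6) → T(19)
I(8) → R(17)
A(0) → Z(25)
G(6) → T(19)
Q(16) → J(9)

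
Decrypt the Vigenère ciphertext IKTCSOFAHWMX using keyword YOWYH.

KWXELQREJPOJ

Repeat the key across the ciphertext: YOWYHYOWYHYO
I(8)−Y(24): -16≡10 → K
K(10)−O(14): -4≡22 → W
T(19)−W(22): -3≡23 → X
C(2)−Y(24): -22≡4 → E
S(18)−H(7): 11 → L
O(14)−Y(24): -10≡16 → Q
F(5)−O(14): -9≡17 → R
A(0)−W(22): -22≡4 → E
H(7)−Y(24): -17≡9 → J
W(22)−H(7): 15 → P
M(12)−Y(24): -12≡14 → O
X(23)−O(14): 9 → J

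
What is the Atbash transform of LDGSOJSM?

OWTHLQHN

L(11) → O(14)
D(3) → W(22)
G(6) → T(19)
S(18) → H(7)
O(14) → L(11)
J(9) → Q(16)
S(18) → H(7)
M(12) → N(13)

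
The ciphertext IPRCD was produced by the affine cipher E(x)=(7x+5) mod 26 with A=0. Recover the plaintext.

TUYHW

The inverse of 7 mod 26 is 15, since 7·15=105≡1. Apply D(y)=15·(y−5) mod 26:
I(8): 15·(8−5)=45≡19 → T
P(15): 15·(15−5)=150≡20 → U
R(17): 15·(17−5)=180≡24 → Y
C(2): 15·(2−5)=-45≡7 → H
D(3): 15·(3−5)=-30≡22 → W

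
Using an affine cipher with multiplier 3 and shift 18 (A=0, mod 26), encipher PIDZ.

LQBP

P(15): 3·15+18=63≡11 → L
I(8): 3·8+18=42≡16 → Q
D(3): 3·3+18=27≡1 → B
Z(25): 3·25+18=93≡15 → P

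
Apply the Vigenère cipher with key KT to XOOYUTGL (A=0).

Repeat the key across the message: KTKTKTKT
X(23)+K(10): 33≡7 → H
O(14)+T(19): 33≡7 → H
O(14)+K(10): 24 → Y
Y(24)+T(19): 43≡17 → R
U(20)+K(10): 30≡4 → E
T(19)+T(19): 38≡12 → M
G(6)+K(10): 16 → Q
L(11)+T(19): 30≡4 → E

HHYREMQE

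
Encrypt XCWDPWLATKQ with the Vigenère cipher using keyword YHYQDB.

VJUTSXJHRAT

Repeat the key across the message: YHYQDBYHYQD
X(23)+Y(24): 47≡21 → V
C(2)+H(7): 9 → J
W(22)+Y(24): 46≡20 → U
D(3)+Q(16): 19 → T
P(15)+D(3): 18 → S
W(22)+B(1): 23 → X
L(11)+Y(24): 35≡9 → J
A(0)+H(7): 7 → H
T(19)+Y(24): 43≡17 → R
K(10)+Q(16): 26≡0 → A
Q(16)+D(3): 19 → T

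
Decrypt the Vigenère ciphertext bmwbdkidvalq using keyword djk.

Repeat the key across the ciphertext: djkdjkdjkdjk
b(1)−d(3): -2≡24 → y
m(12)−j(9): 3 → d
w(22)−k(10): 12 → m
b(1)−d(3): -2≡24 → y
d(3)−j(9): -6≡20 → u
k(10)−k(10): 0 → a
i(8)−d(3): 5 → f
d(3)−j(9): -6≡20 → u
v(21)−k(10): 11 → l
a(0)−d(3): -3≡23 → x
l(11)−j(9): 2 → c
q(16)−k(10): 6 → g

ydmyuafulxcg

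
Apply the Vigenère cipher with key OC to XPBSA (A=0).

Repeat the key across the message: OCOCO
X(23)+O(14): 37≡11 → L
P(15)+C(2): 17 → R
B(1)+O(14): 15 → P
S(18)+C(2): 20 → U
A(0)+O(14): 14 → O

LRPUO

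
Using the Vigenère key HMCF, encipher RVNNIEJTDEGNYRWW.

Repeat the key across the message: HMCFHMCFHMCFHMCF
R(17)+H(7): 24 → Y
V(21)+M(12): 33≡7 → H
N(13)+C(2): 15 → P
N(13)+F(5): 18 → S
I(8)+H(7): 15 → P
E(4)+M(12): 16 → Q
J(9)+C(2): 11 → L
T(19)+F(5): 24 → Y
D(3)+H(7): 10 → K
E(4)+M(12): 16 → Q
G(6)+C(2): 8 → I
N(13)+F(5): 18 → S
Y(24)+H(7): 31≡5 → F
R(17)+M(12): 29≡3 → D
W(22)+C(2): 24 → Y
W(22)+F(5): 27≡1 → B

YHPSPQLYKQISFDYB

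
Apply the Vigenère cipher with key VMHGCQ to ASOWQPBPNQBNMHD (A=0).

Repeat the key across the message: VMHGCQVMHGCQVMH
A(0)+V(21): 21 → V
S(18)+M(12): 30≡4 → E
O(14)+H(7): 21 → V
W(22)+G(6): 28≡2 → C
Q(16)+C(2): 18 → S
P(15)+Q(16): 31≡5 → F
B(1)+V(21): 22 → W
P(15)+M(12): 27≡1 → B
N(13)+H(7): 20 → U
Q(16)+G(6): 22 → W
B(1)+C(2): 3 → D
N(13)+Q(16): 29≡3 → D
M(12)+V(21): 33≡7 → H
H(7)+M(12): 19 → T
D(3)+H(7): 10 → K

VEVCSFWBUWDDHTK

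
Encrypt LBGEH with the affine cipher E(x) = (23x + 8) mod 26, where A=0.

L(11): 23·11+8=261≡1 → B
B(1): 23·1+8=31≡5 → F
G(6): 23·6+8=146≡16 → Q
E(4): 23·4+8=100≡22 → W
H(7): 23·7+8=169≡13 → N

BFQWN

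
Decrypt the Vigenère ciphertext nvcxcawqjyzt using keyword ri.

Repeat the key across the ciphertext: riririririri
n(13)−r(17): -4≡22 → w
v(21)−i(8): 13 → n
c(2)−r(17): -15≡11 → l
x(23)−i(8): 15 → p
c(2)−r(17): -15≡11 → l
a(0)−i(8): -8≡18 → s
w(22)−r(17): 5 → f
q(16)−i(8): 8 → i
j(9)−r(17): -8≡18 → s
y(24)−i(8): 16 → q
z(25)−r(17): 8 → i
t(19)−i(8): 11 → l

wnlplsfisqil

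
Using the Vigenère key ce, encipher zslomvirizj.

bwnsozkvkdl

Repeat the key across the message: cececececec
z(25)+c(2): 27≡1 → b
s(18)+e(4): 22 → w
l(11)+c(2): 13 → n
o(14)+e(4): 18 → s
m(12)+c(2): 14 → o
v(21)+e(4): 25 → z
i(8)+c(2): 10 → k
r(17)+e(4): 21 → v
i(8)+c(2): 10 → k
z(25)+e(4): 29≡3 → d
j(9)+c(2): 11 → l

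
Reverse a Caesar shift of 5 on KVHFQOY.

FQCALJT

K(10): 10−5=5 → F
V(21): 21−5=16 → Q
H(7): 7−5=2 → C
F(5): 5−5=0 → A
Q(16): 16−5=11 → L
O(14): 14−5=9 → J
Y(24): 24−5=19 → T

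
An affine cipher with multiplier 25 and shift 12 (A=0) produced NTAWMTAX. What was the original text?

ZTMQATMP

The inverse of 25 mod 26 is 25, since 25·25=625≡1. Apply D(y)=25·(y−12) mod 26:
N(13): 25·(13−12)=25 → Z
T(19): 25·(19−12)=175≡19 → T
A(0): 25·(0−12)=-300≡12 → M
W(22): 25·(22−12)=250≡16 → Q
M(12): 25·(12−12)=0 → A
T(19): 25·(19−12)=175≡19 → T
A(0): 25·(0−12)=-300≡12 → M
X(23): 25·(23−12)=275≡15 → P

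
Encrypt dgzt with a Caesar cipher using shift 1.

ehau

d(3): 3+1=4 → e
g(6): 6+1=7 → h
z(25): 25+1=26≡0 → a
t(19): 19+1=20 → u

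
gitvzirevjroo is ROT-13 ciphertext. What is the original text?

tvgimveriwebb

g(6): 6−13=-7≡19 → t
i(8): 8−13=-5≡21 → v
t(19): 19−13=6 → g
v(21): 21−13=8 → i
z(25): 25−13=12 → m
i(8): 8−13=-5≡21 → v
r(17): 17−13=4 → e
e(4): 4−13=-9≡17 → r
v(21): 21−13=8 → i
j(9): 9−13=-4≡22 → w
r(17): 17−13=4 → e
o(14): 14−13=1 → b
o(14): 14−13=1 → b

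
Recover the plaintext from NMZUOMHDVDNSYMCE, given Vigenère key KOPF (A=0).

Repeat the key across the ciphertext: KOPFKOPFKOPFKOPF
N(13)−K(10): 3 → D
M(12)−O(14): -2≡24 → Y
Z(25)−P(15): 10 → K
U(20)−F(5): 15 → P
O(14)−K(10): 4 → E
M(12)−O(14): -2≡24 → Y
H(7)−P(15): -8≡18 → S
D(3)−F(5): -2≡24 → Y
V(21)−K(10): 11 → L
D(3)−O(14): -11≡15 → P
N(13)−P(15): -2≡24 → Y
S(18)−F(5): 13 → N
Y(24)−K(10): 14 → O
M(12)−O(14): -2≡24 → Y
C(2)−P(15): -13≡13 → N
E(4)−F(5): -1≡25 → Z

DYKPEYSYLPYNOYNZ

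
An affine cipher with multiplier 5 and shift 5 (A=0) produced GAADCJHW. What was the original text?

VZZKPGQT

The inverse of 5 mod 26 is 21, since 5·21=105≡1. Apply D(y)=21·(y−5) mod 26:
G(6): 21·(6−5)=21 → V
A(0): 21·(0−5)=-105≡25 → Z
A(0): 21·(0−5)=-105≡25 → Z
D(3): 21·(3−5)=-42≡10 → K
C(2): 21·(2−5)=-63≡15 → P
J(9): 21·(9−5)=84≡6 → G
H(7): 21·(7−5)=42≡16 → Q
W(22): 21·(22−5)=357≡19 → T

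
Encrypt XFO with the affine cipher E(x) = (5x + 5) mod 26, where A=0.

X(23): 5·23+5=120≡16 → Q
F(5): 5·5+5=30≡4 → E
O(14): 5·14+5=75≡23 → X

QEX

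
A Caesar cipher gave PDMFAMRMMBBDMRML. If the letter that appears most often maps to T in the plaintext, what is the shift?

19

The most frequent ciphertext letter is M (appears 6 times).
M is position 12; T is position 19.
Shift = -7≡19.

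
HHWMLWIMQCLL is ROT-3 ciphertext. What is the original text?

H(7): 7−3=4 → E
H(7): 7−3=4 → E
W(22): 22−3=19 → T
M(12): 12−3=9 → J
L(11): 11−3=8 → I
W(22): 22−3=19 → T
I(8): 8−3=5 → F
M(12): 12−3=9 → J
Q(16): 16−3=13 → N
C(2): 2−3=-1≡25 → Z
L(11): 11−3=8 → I
L(11): 11−3=8 → I

EETJITFJNZII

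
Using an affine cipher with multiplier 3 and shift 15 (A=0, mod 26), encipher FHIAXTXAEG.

F(5): 3·5+15=30≡4 → E
H(7): 3·7+15=36≡10 → K
I(8): 3·8+15=39≡13 → N
A(0): 3·0+15=15 → P
X(23): 3·23+15=84≡6 → G
T(19): 3·19+15=72≡20 → U
X(23): 3·23+15=84≡6 → G
A(0): 3·0+15=15 → P
E(4): 3·4+15=27≡1 → B
G(6): 3·6+15=33≡7 → H

EKNPGUGPBH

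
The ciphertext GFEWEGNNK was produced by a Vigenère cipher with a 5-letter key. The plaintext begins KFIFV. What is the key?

Subtract each crib letter from the matching ciphertext letter (mod 26):
G(6)−K(10)=-4≡22 → W
F(5)−F(5)=0 → A
E(4)−I(8)=-4≡22 → W
W(22)−F(5)=17 → R
E(4)−V(21)=-17≡9 → J

WAWRJ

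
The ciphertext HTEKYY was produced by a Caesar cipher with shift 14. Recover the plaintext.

H(7): 7−14=-7≡19 → T
T(19): 19−14=5 → F
E(4): 4−14=-10≡16 → Q
K(10): 10−14=-4≡22 → W
Y(24): 24−14=10 → K
Y(24): 24−14=10 → K

TFQWKK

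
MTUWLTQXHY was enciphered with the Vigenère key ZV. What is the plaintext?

Repeat the key across the ciphertext: ZVZVZVZVZV
M(12)−Z(25): -13≡13 → N
T(19)−V(21): -2≡24 → Y
U(20)−Z(25): -5≡21 → V
W(22)−V(21): 1 → B
L(11)−Z(25): -14≡12 → M
T(19)−V(21): -2≡24 → Y
Q(16)−Z(25): -9≡17 → R
X(23)−V(21): 2 → C
H(7)−Z(25): -18≡8 → I
Y(24)−V(21): 3 → D

NYVBMYRCID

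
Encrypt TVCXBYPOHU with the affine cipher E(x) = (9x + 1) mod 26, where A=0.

T(19): 9·19+1=172≡16 → Q
V(21): 9·21+1=190≡8 → I
C(2): 9·2+1=19 → T
X(23): 9·23+1=208≡0 → A
B(1): 9·1+1=10 → K
Y(24): 9·24+1=217≡9 → J
P(15): 9·15+1=136≡6 → G
O(14): 9·14+1=127≡23 → X
H(7): 9·7+1=64≡12 → M
U(20): 9·20+1=181≡25 → Z

QITAKJGXMZ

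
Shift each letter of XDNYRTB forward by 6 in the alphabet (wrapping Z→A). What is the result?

X(23): 23+6=29≡3 → D
D(3): 3+6=9 → J
N(13): 13+6=19 → T
Y(24): 24+6=30≡4 → E
R(17): 17+6=23 → X
T(19): 19+6=25 → Z
B(1): 1+6=7 → H

DJTEXZH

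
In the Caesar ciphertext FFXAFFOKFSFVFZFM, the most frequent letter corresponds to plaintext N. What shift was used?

The most frequent ciphertext letter is F (appears 8 times).
F is position 5; N is position 13.
Shift = -8≡18.

18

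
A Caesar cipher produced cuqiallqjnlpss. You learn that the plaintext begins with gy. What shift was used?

22

From the crib: c(2)−g(6)=-4≡22, so the shift is 22.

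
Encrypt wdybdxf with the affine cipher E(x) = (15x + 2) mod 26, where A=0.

uvyrvjz

w(22): 15·22+2=332≡20 → u
d(3): 15·3+2=47≡21 → v
y(24): 15·24+2=362≡24 → y
b(1): 15·1+2=17 → r
d(3): 15·3+2=47≡21 → v
x(23): 15·23+2=347≡9 → j
f(5): 15·5+2=77≡25 → z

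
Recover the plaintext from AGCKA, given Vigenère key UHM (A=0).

GZQQT

Repeat the key across the ciphertext: UHMUH
A(0)−U(20): -20≡6 → G
G(6)−H(7): -1≡25 → Z
C(2)−M(12): -10≡16 → Q
K(10)−U(20): -10≡16 → Q
A(0)−H(7): -7≡19 → T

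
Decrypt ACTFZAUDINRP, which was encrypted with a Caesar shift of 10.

A(0): 0−10=-10≡16 → Q
C(2): 2−10=-8≡18 → S
T(19): 19−10=9 → J
F(5): 5−10=-5≡21 → V
Z(25): 25−10=15 → P
A(0): 0−10=-10≡16 → Q
U(20): 20−10=10 → K
D(3): 3−10=-7≡19 → T
I(8): 8−10=-2≡24 → Y
N(13): 13−10=3 → D
R(17): 17−10=7 → H
P(15): 15−10=5 → F

QSJVPQKTYDHF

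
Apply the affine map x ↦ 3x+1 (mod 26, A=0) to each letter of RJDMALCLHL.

R(17): 3·17+1=52≡0 → A
J(9): 3·9+1=28≡2 → C
D(3): 3·3+1=10 → K
M(12): 3·12+1=37≡11 → L
A(0): 3·0+1=1 → B
L(11): 3·11+1=34≡8 → I
C(2): 3·2+1=7 → H
L(11): 3·11+1=34≡8 → I
H(7): 3·7+1=22 → W
L(11): 3·11+1=34≡8 → I

ACKLBIHIWI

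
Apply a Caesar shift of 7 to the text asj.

hzq

a(0): 0+7=7 → h
s(18): 18+7=25 → z
j(9): 9+7=16 → q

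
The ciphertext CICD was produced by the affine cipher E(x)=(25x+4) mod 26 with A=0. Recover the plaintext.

The inverse of 25 mod 26 is 25, since 25·25=625≡1. Apply D(y)=25·(y−4) mod 26:
C(2): 25·(2−4)=-50≡2 → C
I(8): 25·(8−4)=100≡22 → W
C(2): 25·(2−4)=-50≡2 → C
D(3): 25·(3−4)=-25≡1 → B

CWCB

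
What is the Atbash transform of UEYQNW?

FVBJMD

U(20) → F(5)
E(4) → V(21)
Y(24) → B(1)
Q(16) → J(9)
N(13) → M(12)
W(22) → D(3)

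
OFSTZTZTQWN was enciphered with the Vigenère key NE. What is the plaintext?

Repeat the key across the ciphertext: NENENENENEN
O(14)−N(13): 1 → B
F(5)−E(4): 1 → B
S(18)−N(13): 5 → F
T(19)−E(4): 15 → P
Z(25)−N(13): 12 → M
T(19)−E(4): 15 → P
Z(25)−N(13): 12 → M
T(19)−E(4): 15 → P
Q(16)−N(13): 3 → D
W(22)−E(4): 18 → S
N(13)−N(13): 0 → A

BBFPMPMPDSA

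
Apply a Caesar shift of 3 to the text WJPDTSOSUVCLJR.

ZMSGWVRVXYFOMU

W(22): 22+3=25 → Z
J(9): 9+3=12 → M
P(15): 15+3=18 → S
D(3): 3+3=6 → G
T(19): 19+3=22 → W
S(18): 18+3=21 → V
O(14): 14+3=17 → R
S(18): 18+3=21 → V
U(20): 20+3=23 → X
V(21): 21+3=24 → Y
C(2): 2+3=5 → F
L(11): 11+3=14 → O
J(9): 9+3=12 → M
R(17): 17+3=20 → U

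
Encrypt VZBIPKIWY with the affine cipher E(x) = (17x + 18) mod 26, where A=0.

V(21): 17·21+18=375≡11 → L
Z(25): 17·25+18=443≡1 → B
B(1): 17·1+18=35≡9 → J
I(8): 17·8+18=154≡24 → Y
P(15): 17·15+18=273≡13 → N
K(10): 17·10+18=188≡6 → G
I(8): 17·8+18=154≡24 → Y
W(22): 17·22+18=392≡2 → C
Y(24): 17·24+18=426≡10 → K

LBJYNGYCK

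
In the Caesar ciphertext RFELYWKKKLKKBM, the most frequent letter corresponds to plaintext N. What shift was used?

The most frequent ciphertext letter is K (appears 5 times).
K is position 10; N is position 13.
Shift = -3≡23.

23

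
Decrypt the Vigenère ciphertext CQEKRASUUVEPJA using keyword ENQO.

Repeat the key across the ciphertext: ENQOENQOENQOEN
C(2)−E(4): -2≡24 → Y
Q(16)−N(13): 3 → D
E(4)−Q(16): -12≡14 → O
K(10)−O(14): -4≡22 → W
R(17)−E(4): 13 → N
A(0)−N(13): -13≡13 → N
S(18)−Q(16): 2 → C
U(20)−O(14): 6 → G
U(20)−E(4): 16 → Q
V(21)−N(13): 8 → I
E(4)−Q(16): -12≡14 → O
P(15)−O(14): 1 → B
J(9)−E(4): 5 → F
A(0)−N(13): -13≡13 → N

YDOWNNCGQIOBFN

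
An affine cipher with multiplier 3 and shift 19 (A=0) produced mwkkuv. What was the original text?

The inverse of 3 mod 26 is 9, since 3·9=27≡1. Apply D(y)=9·(y−19) mod 26:
m(12): 9·(12−19)=-63≡15 → p
w(22): 9·(22−19)=27≡1 → b
k(10): 9·(10−19)=-81≡23 → x
k(10): 9·(10−19)=-81≡23 → x
u(20): 9·(20−19)=9 → j
v(21): 9·(21−19)=18 → s

pbxxjs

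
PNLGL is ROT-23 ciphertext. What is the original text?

SQOJO

P(15): 15−23=-8≡18 → S
N(13): 13−23=-10≡16 → Q
L(11): 11−23=-12≡14 → O
G(6): 6−23=-17≡9 → J
L(11): 11−23=-12≡14 → O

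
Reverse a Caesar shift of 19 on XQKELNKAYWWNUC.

X(23): 23−19=4 → E
Q(16): 16−19=-3≡23 → X
K(10): 10−19=-9≡17 → R
E(4): 4−19=-15≡11 → L
L(11): 11−19=-8≡18 → S
N(13): 13−19=-6≡20 → U
K(10): 10−19=-9≡17 → R
A(0): 0−19=-19≡7 → H
Y(24): 24−19=5 → F
W(22): 22−19=3 → D
W(22): 22−19=3 → D
N(13): 13−19=-6≡20 → U
U(20): 20−19=1 → B
C(2): 2−19=-17≡9 → J

EXRLSURHFDDUBJ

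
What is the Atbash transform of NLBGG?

MOYTT

N(13) → M(12)
L(11) → O(14)
B(1) → Y(24)
G(6) → T(19)
G(6) → T(19)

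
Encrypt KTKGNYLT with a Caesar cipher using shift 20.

K(10): 10+20=30≡4 → E
T(19): 19+20=39≡13 → N
K(10): 10+20=30≡4 → E
G(6): 6+20=26≡0 → A
N(13): 13+20=33≡7 → H
Y(24): 24+20=44≡18 → S
L(11): 11+20=31≡5 → F
T(19): 19+20=39≡13 → N

ENEAHSFN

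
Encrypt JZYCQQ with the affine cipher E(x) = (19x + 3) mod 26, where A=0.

SKRPVV

J(9): 19·9+3=174≡18 → S
Z(25): 19·25+3=478≡10 → K
Y(24): 19·24+3=459≡17 → R
C(2): 19·2+3=41≡15 → P
Q(16): 19·16+3=307≡21 → V
Q(16): 19·16+3=307≡21 → V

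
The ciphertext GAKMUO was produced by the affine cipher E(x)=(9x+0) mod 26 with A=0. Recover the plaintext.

The inverse of 9 mod 26 is 3, since 9·3=27≡1. Apply D(y)=3·(y−0) mod 26:
G(6): 3·(6−0)=18 → S
A(0): 3·(0−0)=0 → A
K(10): 3·(10−0)=30≡4 → E
M(12): 3·(12−0)=36≡10 → K
U(20): 3·(20−0)=60≡8 → I
O(14): 3·(14−0)=42≡16 → Q

SAEKIQ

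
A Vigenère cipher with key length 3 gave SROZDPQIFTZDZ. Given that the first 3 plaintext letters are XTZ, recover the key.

Subtract each crib letter from the matching ciphertext letter (mod 26):
S(18)−X(23)=-5≡21 → V
R(17)−T(19)=-2≡24 → Y
O(14)−Z(25)=-11≡15 → P

VYP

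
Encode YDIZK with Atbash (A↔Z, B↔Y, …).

BWRAP

Y(24) → B(1)
D(3) → W(22)
I(8) → R(17)
Z(25) → A(0)
K(10) → P(15)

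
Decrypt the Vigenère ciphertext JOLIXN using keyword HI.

Repeat the key across the ciphertext: HIHIHI
J(9)−H(7): 2 → C
O(14)−I(8): 6 → G
L(11)−H(7): 4 → E
I(8)−I(8): 0 → A
X(23)−H(7): 16 → Q
N(13)−I(8): 5 → F

CGEAQF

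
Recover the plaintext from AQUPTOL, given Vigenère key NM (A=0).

Repeat the key across the ciphertext: NMNMNMN
A(0)−N(13): -13≡13 → N
Q(16)−M(12): 4 → E
U(20)−N(13): 7 → H
P(15)−M(12): 3 → D
T(19)−N(13): 6 → G
O(14)−M(12): 2 → C
L(11)−N(13): -2≡24 → Y

NEHDGCY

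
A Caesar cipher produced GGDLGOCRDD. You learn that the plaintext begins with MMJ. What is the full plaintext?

MMJRMUIXJJ

From the crib: G(6)−M(12)=-6≡20, so the shift is 20.
Subtract 20 from each ciphertext letter:
G(6): 6−20=-14≡12 → M
G(6): 6−20=-14≡12 → M
D(3): 3−20=-17≡9 → J
L(11): 11−20=-9≡17 → R
G(6): 6−20=-14≡12 → M
O(14): 14−20=-6≡20 → U
C(2): 2−20=-18≡8 → I
R(17): 17−20=-3≡23 → X
D(3): 3−20=-17≡9 → J
D(3): 3−20=-17≡9 → J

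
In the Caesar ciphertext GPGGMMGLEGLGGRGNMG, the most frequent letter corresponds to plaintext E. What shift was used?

2

The most frequent ciphertext letter is G (appears 9 times).
G is position 6; E is position 4.
Shift = 2.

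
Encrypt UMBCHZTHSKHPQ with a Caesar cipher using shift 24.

U(20): 20+24=44≡18 → S
M(12): 12+24=36≡10 → K
B(1): 1+24=25 → Z
C(2): 2+24=26≡0 → A
H(7): 7+24=31≡5 → F
Z(25): 25+24=49≡23 → X
T(19): 19+24=43≡17 → R
H(7): 7+24=31≡5 → F
S(18): 18+24=42≡16 → Q
K(10): 10+24=34≡8 → I
H(7): 7+24=31≡5 → F
P(15): 15+24=39≡13 → N
Q(16): 16+24=40≡14 → O

SKZAFXRFQIFNO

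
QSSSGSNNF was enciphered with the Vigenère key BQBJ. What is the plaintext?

PCRJFCMEE

Repeat the key across the ciphertext: BQBJBQBJB
Q(16)−B(1): 15 → P
S(18)−Q(16): 2 → C
S(18)−B(1): 17 → R
S(18)−J(9): 9 → J
G(6)−B(1): 5 → F
S(18)−Q(16): 2 → C
N(13)−B(1): 12 → M
N(13)−J(9): 4 → E
F(5)−B(1): 4 → E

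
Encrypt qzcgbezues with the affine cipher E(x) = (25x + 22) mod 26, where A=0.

gxuqvsxcse

q(16): 25·16+22=422≡6 → g
z(25): 25·25+22=647≡23 → x
c(2): 25·2+22=72≡20 → u
g(6): 25·6+22=172≡16 → q
b(1): 25·1+22=47≡21 → v
e(4): 25·4+22=122≡18 → s
z(25): 25·25+22=647≡23 → x
u(20): 25·20+22=522≡2 → c
e(4): 25·4+22=122≡18 → s
s(18): 25·18+22=472≡4 → e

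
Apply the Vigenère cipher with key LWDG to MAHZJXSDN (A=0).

Repeat the key across the message: LWDGLWDGL
M(12)+L(11): 23 → X
A(0)+W(22): 22 → W
H(7)+D(3): 10 → K
Z(25)+G(6): 31≡5 → F
J(9)+L(11): 20 → U
X(23)+W(22): 45≡19 → T
S(18)+D(3): 21 → V
D(3)+G(6): 9 → J
N(13)+L(11): 24 → Y

XWKFUTVJY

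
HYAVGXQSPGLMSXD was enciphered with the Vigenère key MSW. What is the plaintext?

Repeat the key across the ciphertext: MSWMSWMSWMSWMSW
H(7)−M(12): -5≡21 → V
Y(24)−S(18): 6 → G
A(0)−W(22): -22≡4 → E
V(21)−M(12): 9 → J
G(6)−S(18): -12≡14 → O
X(23)−W(22): 1 → B
Q(16)−M(12): 4 → E
S(18)−S(18): 0 → A
P(15)−W(22): -7≡19 → T
G(6)−M(12): -6≡20 → U
L(11)−S(18): -7≡19 → T
M(12)−W(22): -10≡16 → Q
S(18)−M(12): 6 → G
X(23)−S(18): 5 → F
D(3)−W(22): -19≡7 → H

VGEJOBEATUTQGFH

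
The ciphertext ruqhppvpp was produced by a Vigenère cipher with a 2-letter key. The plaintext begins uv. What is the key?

Subtract each crib letter from the matching ciphertext letter (mod 26):
r(17)−u(20)=-3≡23 → x
u(20)−v(21)=-1≡25 → z

xz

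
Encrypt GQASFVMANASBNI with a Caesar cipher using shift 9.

PZJBOEVJWJBKWR

G(6): 6+9=15 → P
Q(16): 16+9=25 → Z
A(0): 0+9=9 → J
S(18): 18+9=27≡1 → B
F(5): 5+9=14 → O
V(21): 21+9=30≡4 → E
M(12): 12+9=21 → V
A(0): 0+9=9 → J
N(13): 13+9=22 → W
A(0): 0+9=9 → J
S(18): 18+9=27≡1 → B
B(1): 1+9=10 → K
N(13): 13+9=22 → W
I(8): 8+9=17 → R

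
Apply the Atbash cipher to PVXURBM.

KECFIYN

P(15) → K(10)
V(21) → E(4)
X(23) → C(2)
U(20) → F(5)
R(17) → I(8)
B(1) → Y(24)
M(12) → N(13)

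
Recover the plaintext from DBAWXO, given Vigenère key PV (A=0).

Repeat the key across the ciphertext: PVPVPV
D(3)−P(15): -12≡14 → O
B(1)−V(21): -20≡6 → G
A(0)−P(15): -15≡11 → L
W(22)−V(21): 1 → B
X(23)−P(15): 8 → I
O(14)−V(21): -7≡19 → T

OGLBIT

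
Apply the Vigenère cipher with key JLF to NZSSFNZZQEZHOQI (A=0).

WKXBQSIKVNKMXBN

Repeat the key across the message: JLFJLFJLFJLFJLF
N(13)+J(9): 22 → W
Z(25)+L(11): 36≡10 → K
S(18)+F(5): 23 → X
S(18)+J(9): 27≡1 → B
F(5)+L(11): 16 → Q
N(13)+F(5): 18 → S
Z(25)+J(9): 34≡8 → I
Z(25)+L(11): 36≡10 → K
Q(16)+F(5): 21 → V
E(4)+J(9): 13 → N
Z(25)+L(11): 36≡10 → K
H(7)+F(5): 12 → M
O(14)+J(9): 23 → X
Q(16)+L(11): 27≡1 → B
I(8)+F(5): 13 → N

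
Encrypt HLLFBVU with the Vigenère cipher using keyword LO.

Repeat the key across the message: LOLOLOL
H(7)+L(11): 18 → S
L(11)+O(14): 25 → Z
L(11)+L(11): 22 → W
F(5)+O(14): 19 → T
B(1)+L(11): 12 → M
V(21)+O(14): 35≡9 → J
U(20)+L(11): 31≡5 → F

SZWTMJF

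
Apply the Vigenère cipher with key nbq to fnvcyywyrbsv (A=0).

solpzojzhotl

Repeat the key across the message: nbqnbqnbqnbq
f(5)+n(13): 18 → s
n(13)+b(1): 14 → o
v(21)+q(16): 37≡11 → l
c(2)+n(13): 15 → p
y(24)+b(1): 25 → z
y(24)+q(16): 40≡14 → o
w(22)+n(13): 35≡9 → j
y(24)+b(1): 25 → z
r(17)+q(16): 33≡7 → h
b(1)+n(13): 14 → o
s(18)+b(1): 19 → t
v(21)+q(16): 37≡11 → l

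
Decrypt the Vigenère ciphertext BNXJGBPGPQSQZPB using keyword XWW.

ERBMKFSKTTWUCTF

Repeat the key across the ciphertext: XWWXWWXWWXWWXWW
B(1)−X(23): -22≡4 → E
N(13)−W(22): -9≡17 → R
X(23)−W(22): 1 → B
J(9)−X(23): -14≡12 → M
G(6)−W(22): -16≡10 → K
B(1)−W(22): -21≡5 → F
P(15)−X(23): -8≡18 → S
G(6)−W(22): -16≡10 → K
P(15)−W(22): -7≡19 → T
Q(16)−X(23): -7≡19 → T
S(18)−W(22): -4≡22 → W
Q(16)−W(22): -6≡20 → U
Z(25)−X(23): 2 → C
P(15)−W(22): -7≡19 → T
B(1)−W(22): -21≡5 → F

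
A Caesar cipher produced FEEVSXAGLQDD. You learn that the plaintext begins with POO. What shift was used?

16

From the crib: F(5)−P(15)=-10≡16, so the shift is 16.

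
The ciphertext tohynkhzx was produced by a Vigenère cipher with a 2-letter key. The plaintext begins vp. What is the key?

Subtract each crib letter from the matching ciphertext letter (mod 26):
t(19)−v(21)=-2≡24 → y
o(14)−p(15)=-1≡25 → z

yz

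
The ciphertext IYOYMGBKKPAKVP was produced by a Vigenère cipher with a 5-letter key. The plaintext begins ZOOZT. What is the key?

Subtract each crib letter from the matching ciphertext letter (mod 26):
I(8)−Z(25)=-17≡9 → J
Y(24)−O(14)=10 → K
O(14)−O(14)=0 → A
Y(24)−Z(25)=-1≡25 → Z
M(12)−T(19)=-7≡19 → T

JKAZT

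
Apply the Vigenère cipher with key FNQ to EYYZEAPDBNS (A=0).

JLOERQUQRSF

Repeat the key across the message: FNQFNQFNQFN
E(4)+F(5): 9 → J
Y(24)+N(13): 37≡11 → L
Y(24)+Q(16): 40≡14 → O
Z(25)+F(5): 30≡4 → E
E(4)+N(13): 17 → R
A(0)+Q(16): 16 → Q
P(15)+F(5): 20 → U
D(3)+N(13): 16 → Q
B(1)+Q(16): 17 → R
N(13)+F(5): 18 → S
S(18)+N(13): 31≡5 → F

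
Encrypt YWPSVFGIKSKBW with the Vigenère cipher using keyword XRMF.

VNBXSWSNHJWGT

Repeat the key across the message: XRMFXRMFXRMFX
Y(24)+X(23): 47≡21 → V
W(22)+R(17): 39≡13 → N
P(15)+M(12): 27≡1 → B
S(18)+F(5): 23 → X
V(21)+X(23): 44≡18 → S
F(5)+R(17): 22 → W
G(6)+M(12): 18 → S
I(8)+F(5): 13 → N
K(10)+X(23): 33≡7 → H
S(18)+R(17): 35≡9 → J
K(10)+M(12): 22 → W
B(1)+F(5): 6 → G
W(22)+X(23): 45≡19 → T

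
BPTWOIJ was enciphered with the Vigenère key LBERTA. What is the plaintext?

QOPFVIY

Repeat the key across the ciphertext: LBERTAL
B(1)−L(11): -10≡16 → Q
P(15)−B(1): 14 → O
T(19)−E(4): 15 → P
W(22)−R(17): 5 → F
O(14)−T(19): -5≡21 → V
I(8)−A(0): 8 → I
J(9)−L(11): -2≡24 → Y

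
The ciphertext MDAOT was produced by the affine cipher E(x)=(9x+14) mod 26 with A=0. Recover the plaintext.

UTKAP

The inverse of 9 mod 26 is 3, since 9·3=27≡1. Apply D(y)=3·(y−14) mod 26:
M(12): 3·(12−14)=-6≡20 → U
D(3): 3·(3−14)=-33≡19 → T
A(0): 3·(0−14)=-42≡10 → K
O(14): 3·(14−14)=0 → A
T(19): 3·(19−14)=15 → P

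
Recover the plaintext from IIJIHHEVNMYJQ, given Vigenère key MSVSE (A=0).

Repeat the key across the ciphertext: MSVSEMSVSEMSV
I(8)−M(12): -4≡22 → W
I(8)−S(18): -10≡16 → Q
J(9)−V(21): -12≡14 → O
I(8)−S(18): -10≡16 → Q
H(7)−E(4): 3 → D
H(7)−M(12): -5≡21 → V
E(4)−S(18): -14≡12 → M
V(21)−V(21): 0 → A
N(13)−S(18): -5≡21 → V
M(12)−E(4): 8 → I
Y(24)−M(12): 12 → M
J(9)−S(18): -9≡17 → R
Q(16)−V(21): -5≡21 → V

WQOQDVMAVIMRV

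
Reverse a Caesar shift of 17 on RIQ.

R(17): 17−17=0 → A
I(8): 8−17=-9≡17 → R
Q(16): 16−17=-1≡25 → Z

ARZ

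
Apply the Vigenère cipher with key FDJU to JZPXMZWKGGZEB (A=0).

OCYRRCFELJIYG

Repeat the key across the message: FDJUFDJUFDJUF
J(9)+F(5): 14 → O
Z(25)+D(3): 28≡2 → C
P(15)+J(9): 24 → Y
X(23)+U(20): 43≡17 → R
M(12)+F(5): 17 → R
Z(25)+D(3): 28≡2 → C
W(22)+J(9): 31≡5 → F
K(10)+U(20): 30≡4 → E
G(6)+F(5): 11 → L
G(6)+D(3): 9 → J
Z(25)+J(9): 34≡8 → I
E(4)+U(20): 24 → Y
B(1)+F(5): 6 → G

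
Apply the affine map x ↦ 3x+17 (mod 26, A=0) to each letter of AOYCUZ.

A(0): 3·0+17=17 → R
O(14): 3·14+17=59≡7 → H
Y(24): 3·24+17=89≡11 → L
C(2): 3·2+17=23 → X
U(20): 3·20+17=77≡25 → Z
Z(25): 3·25+17=92≡14 → O

RHLXZO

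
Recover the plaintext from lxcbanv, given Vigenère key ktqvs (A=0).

Repeat the key across the ciphertext: ktqvskt
l(11)−k(10): 1 → b
x(23)−t(19): 4 → e
c(2)−q(16): -14≡12 → m
b(1)−v(21): -20≡6 → g
a(0)−s(18): -18≡8 → i
n(13)−k(10): 3 → d
v(21)−t(19): 2 → c

bemgidc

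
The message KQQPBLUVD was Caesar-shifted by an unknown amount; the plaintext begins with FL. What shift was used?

From the crib: K(10)−F(5)=5, so the shift is 5.

5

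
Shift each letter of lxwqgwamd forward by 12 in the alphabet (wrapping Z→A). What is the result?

l(11): 11+12=23 → x
x(23): 23+12=35≡9 → j
w(22): 22+12=34≡8 → i
q(16): 16+12=28≡2 → c
g(6): 6+12=18 → s
w(22): 22+12=34≡8 → i
a(0): 0+12=12 → m
m(12): 12+12=24 → y
d(3): 3+12=15 → p

xjicsimyp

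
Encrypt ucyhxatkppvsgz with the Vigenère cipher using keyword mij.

Repeat the key across the message: mijmijmijmijmi
u(20)+m(12): 32≡6 → g
c(2)+i(8): 10 → k
y(24)+j(9): 33≡7 → h
h(7)+m(12): 19 → t
x(23)+i(8): 31≡5 → f
a(0)+j(9): 9 → j
t(19)+m(12): 31≡5 → f
k(10)+i(8): 18 → s
p(15)+j(9): 24 → y
p(15)+m(12): 27≡1 → b
v(21)+i(8): 29≡3 → d
s(18)+j(9): 27≡1 → b
g(6)+m(12): 18 → s
z(25)+i(8): 33≡7 → h

gkhtfjfsybdbsh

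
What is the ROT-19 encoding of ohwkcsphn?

o(14): 14+19=33≡7 → h
h(7): 7+19=26≡0 → a
w(22): 22+19=41≡15 → p
k(10): 10+19=29≡3 → d
c(2): 2+19=21 → v
s(18): 18+19=37≡11 → l
p(15): 15+19=34≡8 → i
h(7): 7+19=26≡0 → a
n(13): 13+19=32≡6 → g

hapdvliag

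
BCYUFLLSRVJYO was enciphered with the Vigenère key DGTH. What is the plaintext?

Repeat the key across the ciphertext: DGTHDGTHDGTHD
B(1)−D(3): -2≡24 → Y
C(2)−G(6): -4≡22 → W
Y(24)−T(19): 5 → F
U(20)−H(7): 13 → N
F(5)−D(3): 2 → C
L(11)−G(6): 5 → F
L(11)−T(19): -8≡18 → S
S(18)−H(7): 11 → L
R(17)−D(3): 14 → O
V(21)−G(6): 15 → P
J(9)−T(19): -10≡16 → Q
Y(24)−H(7): 17 → R
O(14)−D(3): 11 → L

YWFNCFSLOPQRL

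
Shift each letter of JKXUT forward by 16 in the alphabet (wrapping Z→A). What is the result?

ZANKJ

J(9): 9+16=25 → Z
K(10): 10+16=26≡0 → A
X(23): 23+16=39≡13 → N
U(20): 20+16=36≡10 → K
T(19): 19+16=35≡9 → J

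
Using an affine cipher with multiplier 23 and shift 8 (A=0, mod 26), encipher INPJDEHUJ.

I(8): 23·8+8=192≡10 → K
N(13): 23·13+8=307≡21 → V
P(15): 23·15+8=353≡15 → P
J(9): 23·9+8=215≡7 → H
D(3): 23·3+8=77≡25 → Z
E(4): 23·4+8=100≡22 → W
H(7): 23·7+8=169≡13 → N
U(20): 23·20+8=468≡0 → A
J(9): 23·9+8=215≡7 → H

KVPHZWNAH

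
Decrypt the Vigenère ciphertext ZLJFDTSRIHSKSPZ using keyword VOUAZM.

Repeat the key across the ciphertext: VOUAZMVOUAZMVOU
Z(25)−V(21): 4 → E
L(11)−O(14): -3≡23 → X
J(9)−U(20): -11≡15 → P
F(5)−A(0): 5 → F
D(3)−Z(25): -22≡4 → E
T(19)−M(12): 7 → H
S(18)−V(21): -3≡23 → X
R(17)−O(14): 3 → D
I(8)−U(20): -12≡14 → O
H(7)−A(0): 7 → H
S(18)−Z(25): -7≡19 → T
K(10)−M(12): -2≡24 → Y
S(18)−V(21): -3≡23 → X
P(15)−O(14): 1 → B
Z(25)−U(20): 5 → F

EXPFEHXDOHTYXBF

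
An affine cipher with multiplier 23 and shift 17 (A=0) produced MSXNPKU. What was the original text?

TRYKSLZ

The inverse of 23 mod 26 is 17, since 23·17=391≡1. Apply D(y)=17·(y−17) mod 26:
M(12): 17·(12−17)=-85≡19 → T
S(18): 17·(18−17)=17 → R
X(23): 17·(23−17)=102≡24 → Y
N(13): 17·(13−17)=-68≡10 → K
P(15): 17·(15−17)=-34≡18 → S
K(10): 17·(10−17)=-119≡11 → L
U(20): 17·(20−17)=51≡25 → Z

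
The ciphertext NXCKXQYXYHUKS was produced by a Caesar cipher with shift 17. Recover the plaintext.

N(13): 13−17=-4≡22 → W
X(23): 23−17=6 → G
C(2): 2−17=-15≡11 → L
K(10): 10−17=-7≡19 → T
X(23): 23−17=6 → G
Q(16): 16−17=-1≡25 → Z
Y(24): 24−17=7 → H
X(23): 23−17=6 → G
Y(24): 24−17=7 → H
H(7): 7−17=-10≡16 → Q
U(20): 20−17=3 → D
K(10): 10−17=-7≡19 → T
S(18): 18−17=1 → B

WGLTGZHGHQDTB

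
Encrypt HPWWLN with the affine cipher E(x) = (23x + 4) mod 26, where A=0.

H(7): 23·7+4=165≡9 → J
P(15): 23·15+4=349≡11 → L
W(22): 23·22+4=510≡16 → Q
W(22): 23·22+4=510≡16 → Q
L(11): 23·11+4=257≡23 → X
N(13): 23·13+4=303≡17 → R

JLQQXR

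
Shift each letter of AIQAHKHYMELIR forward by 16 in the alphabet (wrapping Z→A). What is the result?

A(0): 0+16=16 → Q
I(8): 8+16=24 → Y
Q(16): 16+16=32≡6 → G
A(0): 0+16=16 → Q
H(7): 7+16=23 → X
K(10): 10+16=26≡0 → A
H(7): 7+16=23 → X
Y(24): 24+16=40≡14 → O
M(12): 12+16=28≡2 → C
E(4): 4+16=20 → U
L(11): 11+16=27≡1 → B
I(8): 8+16=24 → Y
R(17): 17+16=33≡7 → H

QYGQXAXOCUBYH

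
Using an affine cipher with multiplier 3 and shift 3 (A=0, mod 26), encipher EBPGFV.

PGWVSO

E(4): 3·4+3=15 → P
B(1): 3·1+3=6 → G
P(15): 3·15+3=48≡22 → W
G(6): 3·6+3=21 → V
F(5): 3·5+3=18 → S
V(21): 3·21+3=66≡14 → O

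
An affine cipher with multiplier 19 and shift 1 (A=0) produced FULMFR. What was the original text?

SBGRSU

The inverse of 19 mod 26 is 11, since 19·11=209≡1. Apply D(y)=11·(y−1) mod 26:
F(5): 11·(5−1)=44≡18 → S
U(20): 11·(20−1)=209≡1 → B
L(11): 11·(11−1)=110≡6 → G
M(12): 11·(12−1)=121≡17 → R
F(5): 11·(5−1)=44≡18 → S
R(17): 11·(17−1)=176≡20 → U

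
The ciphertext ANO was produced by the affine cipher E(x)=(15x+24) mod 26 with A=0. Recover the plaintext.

OBI

The inverse of 15 mod 26 is 7, since 15·7=105≡1. Apply D(y)=7·(y−24) mod 26:
A(0): 7·(0−24)=-168≡14 → O
N(13): 7·(13−24)=-77≡1 → B
O(14): 7·(14−24)=-70≡8 → I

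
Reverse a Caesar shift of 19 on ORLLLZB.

VYSSSGI

O(14): 14−19=-5≡21 → V
R(17): 17−19=-2≡24 → Y
L(11): 11−19=-8≡18 → S
L(11): 11−19=-8≡18 → S
L(11): 11−19=-8≡18 → S
Z(25): 25−19=6 → G
B(1): 1−19=-18≡8 → I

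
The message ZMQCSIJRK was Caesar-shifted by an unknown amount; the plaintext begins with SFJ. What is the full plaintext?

From the crib: Z(25)−S(18)=7, so the shift is 7.
Subtract 7 from each ciphertext letter:
Z(25): 25−7=18 → S
M(12): 12−7=5 → F
Q(16): 16−7=9 → J
C(2): 2−7=-5≡21 → V
S(18): 18−7=11 → L
I(8): 8−7=1 → B
J(9): 9−7=2 → C
R(17): 17−7=10 → K
K(10): 10−7=3 → D

SFJVLBCKD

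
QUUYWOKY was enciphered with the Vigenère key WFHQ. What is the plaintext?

UPNIAJDI

Repeat the key across the ciphertext: WFHQWFHQ
Q(16)−W(22): -6≡20 → U
U(20)−F(5): 15 → P
U(20)−H(7): 13 → N
Y(24)−Q(16): 8 → I
W(22)−W(22): 0 → A
O(14)−F(5): 9 → J
K(10)−H(7): 3 → D
Y(24)−Q(16): 8 → I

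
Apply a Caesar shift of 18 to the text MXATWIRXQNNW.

EPSLOAJPIFFO

M(12): 12+18=30≡4 → E
X(23): 23+18=41≡15 → P
A(0): 0+18=18 → S
T(19): 19+18=37≡11 → L
W(22): 22+18=40≡14 → O
I(8): 8+18=26≡0 → A
R(17): 17+18=35≡9 → J
X(23): 23+18=41≡15 → P
Q(16): 16+18=34≡8 → I
N(13): 13+18=31≡5 → F
N(13): 13+18=31≡5 → F
W(22): 22+18=40≡14 → O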